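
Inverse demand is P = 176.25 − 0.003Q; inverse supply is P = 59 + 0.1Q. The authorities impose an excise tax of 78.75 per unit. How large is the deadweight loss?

30104.67

Competitive equilibrium: 176.25 − 0.003Q = 59 + 0.1Q → Q* = 1138.3495, P* = 172.835.
With the tax, the buyer price exceeds the seller price by 78.75: (176.25 − 0.003Q) − (59 + 0.1Q) = 78.75 → Q' = 373.7864.
ΔQ = 1138.3495 − 373.7864 = 764.5631; the wedge equals the tax, 78.75.
Welfare loss = ½ × 764.5631 × 78.75 = 30104.67.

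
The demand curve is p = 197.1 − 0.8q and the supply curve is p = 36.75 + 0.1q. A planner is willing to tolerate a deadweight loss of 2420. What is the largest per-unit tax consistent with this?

Competitive equilibrium: 197.1 − 0.8q = 36.75 + 0.1q → q* = 178.1667, p* = 54.5667.
A tax t gives Δq = t/0.9 and wedge t, so DWL = t²/1.8.
t²/1.8 = 2420 → t² = 4356 → t = 66.

66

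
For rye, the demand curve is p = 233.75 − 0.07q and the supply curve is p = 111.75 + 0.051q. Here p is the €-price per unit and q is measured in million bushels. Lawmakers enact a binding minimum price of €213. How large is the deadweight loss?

€30655.98 million

Competitive equilibrium: 233.75 − 0.07q = 111.75 + 0.051q → q* = 1008.264463, p* = 163.171488.
At the floor p = 213, quantity demanded = (233.75 − 213)/0.07 = 296.428571.
Sellers' marginal cost at q' = 296.428571: 111.75 + 0.051·296.428571 = 126.867857.
Δq = 1008.264463 − 296.428571 = 711.835892; wedge = 213 − 126.867857 = 86.132143.
Deadweight loss = ½ × 711.835892 × 86.132143 = €30655.98 million.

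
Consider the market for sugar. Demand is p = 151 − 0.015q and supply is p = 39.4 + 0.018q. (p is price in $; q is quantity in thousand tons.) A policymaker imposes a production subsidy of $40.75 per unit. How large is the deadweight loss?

$25160.04 thousand

Competitive equilibrium: 151 − 0.015q = 39.4 + 0.018q → q* = 3381.8182, p* = 100.2727.
The subsidy lowers effective supply by 40.75: p = 0.018q − 1.35.
New quantity: 151 − 0.015q = 0.018q − 1.35 → q' = 4616.6667.
Overproduction Δq = 4616.6667 − 3381.8182 = 1234.8485; wedge = subsidy = 40.75.
Deadweight loss = ½ × 1234.8485 × 40.75 = $25160.04 thousand.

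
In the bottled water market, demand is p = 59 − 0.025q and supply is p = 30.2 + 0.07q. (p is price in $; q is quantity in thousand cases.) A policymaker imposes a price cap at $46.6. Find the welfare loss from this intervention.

Competitive equilibrium: 59 − 0.025q = 30.2 + 0.07q → q* = 303.1579, p* = 51.4211.
At the ceiling p = 46.6, quantity supplied = (46.6 − 30.2)/0.07 = 234.2857.
Willingness to pay at q' = 234.2857: 59 − 0.025·234.2857 = 53.1429.
Δq = 303.1579 − 234.2857 = 68.8722; wedge = 53.1429 − 46.6 = 6.5429.
DWL = ½ × 68.8722 × 6.5429 = $225.31 thousand.

$225.31 thousand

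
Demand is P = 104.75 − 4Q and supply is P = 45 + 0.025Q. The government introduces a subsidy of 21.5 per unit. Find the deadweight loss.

Competitive equilibrium: 104.75 − 4Q = 45 + 0.025Q → Q* = 14.8447, P* = 45.3711.
The subsidy lowers effective supply by 21.5: P = 23.5 + 0.025Q.
New quantity: 104.75 − 4Q = 23.5 + 0.025Q → Q' = 20.1863.
Overproduction ΔQ = 20.1863 − 14.8447 = 5.3416; wedge = subsidy = 21.5.
Welfare loss = ½ × 5.3416 × 21.5 = 57.42.

57.42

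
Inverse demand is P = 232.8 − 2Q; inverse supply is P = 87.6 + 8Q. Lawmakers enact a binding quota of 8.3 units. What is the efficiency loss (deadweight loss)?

Competitive equilibrium: 232.8 − 2Q = 87.6 + 8Q → Q* = 14.52, P* = 203.76.
At Q = 8.3: demand price = 232.8 − 2·8.3 = 216.2; supply price = 87.6 + 8·8.3 = 154.
ΔQ = 14.52 − 8.3 = 6.22; wedge = 216.2 − 154 = 62.2.
The triangle = ½ × 6.22 × 62.2 = 193.442.

193.442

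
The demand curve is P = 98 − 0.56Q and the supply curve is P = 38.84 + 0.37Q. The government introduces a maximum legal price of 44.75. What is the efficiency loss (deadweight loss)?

Competitive equilibrium: 98 − 0.56Q = 38.84 + 0.37Q → Q* = 63.6129, P* = 62.3768.
At the ceiling P = 44.75, quantity supplied = (44.75 − 38.84)/0.37 = 15.973.
Willingness to pay at Q' = 15.973: 98 − 0.56·15.973 = 89.0551.
ΔQ = 63.6129 − 15.973 = 47.6399; wedge = 89.0551 − 44.75 = 44.3051.
The triangle = ½ × 47.6399 × 44.3051 = 1055.35.

1055.35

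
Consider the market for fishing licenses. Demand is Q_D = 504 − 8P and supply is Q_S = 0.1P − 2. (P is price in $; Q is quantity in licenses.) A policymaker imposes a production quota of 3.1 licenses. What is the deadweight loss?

$6.66

In inverse form: demand P = 63 − 0.125Q, supply P = 20 + 10Q.
Competitive equilibrium: 63 − 0.125Q = 20 + 10Q → Q* = 4.2469, P* = 62.4691.
At Q = 3.1: demand price = 63 − 0.125·3.1 = 62.6125; supply price = 20 + 10·3.1 = 51.
ΔQ = 4.2469 − 3.1 = 1.1469; wedge = 62.6125 − 51 = 11.6125.
Deadweight loss = ½ × 1.1469 × 11.6125 = $6.66.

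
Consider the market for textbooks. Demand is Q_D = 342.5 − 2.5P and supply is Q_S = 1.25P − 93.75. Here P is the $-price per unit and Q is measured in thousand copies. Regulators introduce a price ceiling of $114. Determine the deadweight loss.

In inverse form: demand P = 137 − 0.4Q, supply P = 75 + 0.8Q.
Competitive equilibrium: 137 − 0.4Q = 75 + 0.8Q → Q* = 51.6667, P* = 116.3333.
At the ceiling P = 114, quantity supplied = (114 − 75)/0.8 = 48.75.
Willingness to pay at Q' = 48.75: 137 − 0.4·48.75 = 117.5.
ΔQ = 51.6667 − 48.75 = 2.9167; wedge = 117.5 − 114 = 3.5.
Welfare loss = ½ × 2.9167 × 3.5 = $5.10 thousand.

$5.10 thousand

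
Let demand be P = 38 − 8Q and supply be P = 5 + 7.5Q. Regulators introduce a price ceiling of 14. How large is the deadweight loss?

Competitive equilibrium: 38 − 8Q = 5 + 7.5Q → Q* = 2.129, P* = 20.9677.
At the ceiling P = 14, quantity supplied = (14 − 5)/7.5 = 1.2.
Willingness to pay at Q' = 1.2: 38 − 8·1.2 = 28.4.
ΔQ = 2.129 − 1.2 = 0.929; wedge = 28.4 − 14 = 14.4.
Deadweight loss = ½ × 0.929 × 14.4 = 6.69.

6.69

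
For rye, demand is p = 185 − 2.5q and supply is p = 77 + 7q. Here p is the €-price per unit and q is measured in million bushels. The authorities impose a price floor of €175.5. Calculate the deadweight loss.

Competitive equilibrium: 185 − 2.5q = 77 + 7q → q* = 11.3684, p* = 156.5789.
At the floor p = 175.5, quantity demanded = (185 − 175.5)/2.5 = 3.8.
Sellers' marginal cost at q' = 3.8: 77 + 7·3.8 = 103.6.
Δq = 11.3684 − 3.8 = 7.5684; wedge = 175.5 − 103.6 = 71.9.
Welfare loss = ½ × 7.5684 × 71.9 = €272.08 million.

€272.08 million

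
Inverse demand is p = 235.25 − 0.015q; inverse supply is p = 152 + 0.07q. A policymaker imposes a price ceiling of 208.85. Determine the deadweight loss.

Competitive equilibrium: 235.25 − 0.015q = 152 + 0.07q → q* = 979.41176, p* = 220.55882.
At the ceiling p = 208.85, quantity supplied = (208.85 − 152)/0.07 = 812.14286.
Willingness to pay at q' = 812.14286: 235.25 − 0.015·812.14286 = 223.06786.
Δq = 979.41176 − 812.14286 = 167.2689; wedge = 223.06786 − 208.85 = 14.21786.
Welfare loss = ½ × 167.2689 × 14.21786 = 1189.10.

1189.10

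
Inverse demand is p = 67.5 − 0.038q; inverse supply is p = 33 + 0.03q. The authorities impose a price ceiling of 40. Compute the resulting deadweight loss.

2552.95

Competitive equilibrium: 67.5 − 0.038q = 33 + 0.03q → q* = 507.35294, p* = 48.22059.
At the ceiling p = 40, quantity supplied = (40 − 33)/0.03 = 233.33333.
Willingness to pay at q' = 233.33333: 67.5 − 0.038·233.33333 = 58.63333.
Δq = 507.35294 − 233.33333 = 274.01961; wedge = 58.63333 − 40 = 18.63333.
Welfare loss = ½ × 274.01961 × 18.63333 = 2552.95.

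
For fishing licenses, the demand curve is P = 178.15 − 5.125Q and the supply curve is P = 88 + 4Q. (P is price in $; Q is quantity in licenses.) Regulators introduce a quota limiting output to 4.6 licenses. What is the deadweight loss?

$127.17

Competitive equilibrium: 178.15 − 5.125Q = 88 + 4Q → Q* = 9.8795, P* = 127.5178.
At Q = 4.6: demand price = 178.15 − 5.125·4.6 = 154.575; supply price = 88 + 4·4.6 = 106.4.
ΔQ = 9.8795 − 4.6 = 5.2795; wedge = 154.575 − 106.4 = 48.175.
DWL = ½ × 5.2795 × 48.175 = $127.17.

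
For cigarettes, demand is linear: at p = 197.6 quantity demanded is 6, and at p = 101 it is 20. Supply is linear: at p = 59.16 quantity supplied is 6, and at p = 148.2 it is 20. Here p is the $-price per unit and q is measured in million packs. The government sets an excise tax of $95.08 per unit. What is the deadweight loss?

$340.88 million

Demand slope = (101 − 197.6)/(20 − 6) = −6.9, so p = 239 − 6.9q.
Supply slope = (148.2 − 59.16)/(20 − 6) = 6.36, so p = 21 + 6.36q.
Competitive equilibrium: 239 − 6.9q = 21 + 6.36q → q* = 16.4404, p* = 125.5611.
With the tax, the buyer price exceeds the seller price by 95.08: (239 − 6.9q) − (21 + 6.36q) = 95.08 → q' = 9.27.
Δq = 16.4404 − 9.27 = 7.1704; the wedge equals the tax, 95.08.
The triangle = ½ × 7.1704 × 95.08 = $340.88 million.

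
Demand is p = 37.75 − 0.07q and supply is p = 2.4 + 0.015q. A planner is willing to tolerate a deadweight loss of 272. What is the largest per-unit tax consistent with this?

6.8

Competitive equilibrium: 37.75 − 0.07q = 2.4 + 0.015q → q* = 415.8824, p* = 8.6382.
A tax t gives Δq = t/0.085 and wedge t, so DWL = t²/0.17.
t²/0.17 = 272 → t² = 46.24 → t = 6.8.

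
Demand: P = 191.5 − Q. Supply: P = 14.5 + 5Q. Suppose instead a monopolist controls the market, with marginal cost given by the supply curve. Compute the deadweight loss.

53.28

Competitive equilibrium: 191.5 − Q = 14.5 + 5Q → Q* = 29.5, P* = 162.
Marginal revenue: MR = 191.5 − 2Q. Set MR = MC: 191.5 − 2Q = 14.5 + 5Q → Q_m = 25.2857.
Price P_m = 191.5 − 1·25.2857 = 166.2143; MC(Q_m) = 14.5 + 5·25.2857 = 140.9285.
Competitive Q* = 29.5, so ΔQ = 4.2143; wedge = 166.2143 − 140.9285 = 25.2858.
Welfare loss = ½ × 4.2143 × 25.2858 = 53.28.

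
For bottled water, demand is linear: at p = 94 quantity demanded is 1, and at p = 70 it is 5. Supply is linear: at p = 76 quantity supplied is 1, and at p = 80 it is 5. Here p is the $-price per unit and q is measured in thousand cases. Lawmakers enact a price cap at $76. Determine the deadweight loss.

Demand slope = (70 − 94)/(5 − 1) = −6, so p = 100 − 6q.
Supply slope = (80 − 76)/(5 − 1) = 1, so p = 75 + q.
Competitive equilibrium: 100 − 6q = 75 + q → q* = 3.5714, p* = 78.5714.
At the ceiling p = 76, quantity supplied = (76 − 75)/1 = 1.
Willingness to pay at q' = 1: 100 − 6·1 = 94.
Δq = 3.5714 − 1 = 2.5714; wedge = 94 − 76 = 18.
DWL = ½ × 2.5714 × 18 = $23.14 thousand.

$23.14 thousand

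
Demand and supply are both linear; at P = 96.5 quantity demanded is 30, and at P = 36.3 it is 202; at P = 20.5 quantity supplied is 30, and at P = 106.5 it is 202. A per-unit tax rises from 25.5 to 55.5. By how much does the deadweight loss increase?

Demand slope = (36.3 − 96.5)/(202 − 30) = −0.35, so P = 107 − 0.35Q.
Supply slope = (106.5 − 20.5)/(202 − 30) = 0.5, so P = 5.5 + 0.5Q.
Competitive equilibrium: 107 − 0.35Q = 5.5 + 0.5Q → Q* = 119.4118, P* = 65.2059.
For a per-unit tax t: ΔQ = t/0.85, so DWL = ½·t·(t/0.85) = t²/1.7.
At t = 25.5: DWL = 382.5. At t = 55.5: DWL = 1811.912.
Increase = 1811.912 − 382.5 = 1429.41.

1429.41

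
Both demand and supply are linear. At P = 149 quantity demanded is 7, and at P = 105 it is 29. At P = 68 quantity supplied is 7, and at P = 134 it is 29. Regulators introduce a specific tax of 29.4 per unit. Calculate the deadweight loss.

86.436

Demand slope = (105 − 149)/(29 − 7) = −2, so P = 163 − 2Q.
Supply slope = (134 − 68)/(29 − 7) = 3, so P = 47 + 3Q.
Competitive equilibrium: 163 − 2Q = 47 + 3Q → Q* = 23.2, P* = 116.6.
With the tax, the buyer price exceeds the seller price by 29.4: (163 − 2Q) − (47 + 3Q) = 29.4 → Q' = 17.32.
ΔQ = 23.2 − 17.32 = 5.88; the wedge equals the tax, 29.4.
Deadweight loss = ½ × 5.88 × 29.4 = 86.436.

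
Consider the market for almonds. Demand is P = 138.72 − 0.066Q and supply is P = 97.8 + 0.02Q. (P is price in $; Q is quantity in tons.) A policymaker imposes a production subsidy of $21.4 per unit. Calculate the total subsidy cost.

$15507.53

Competitive equilibrium: 138.72 − 0.066Q = 97.8 + 0.02Q → Q* = 475.81395, P* = 107.31628.
The subsidy lowers effective supply by 21.4: P = 76.4 + 0.02Q.
New quantity: 138.72 − 0.066Q = 76.4 + 0.02Q → Q' = 724.65116.
Total subsidy cost = 21.4 × 724.65116 = $15507.53.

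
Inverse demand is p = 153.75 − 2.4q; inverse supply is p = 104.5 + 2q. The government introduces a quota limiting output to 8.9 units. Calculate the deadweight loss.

11.57

Competitive equilibrium: 153.75 − 2.4q = 104.5 + 2q → q* = 11.1932, p* = 126.8864.
At q = 8.9: demand price = 153.75 − 2.4·8.9 = 132.39; supply price = 104.5 + 2·8.9 = 122.3.
Δq = 11.1932 − 8.9 = 2.2932; wedge = 132.39 − 122.3 = 10.09.
The triangle = ½ × 2.2932 × 10.09 = 11.57.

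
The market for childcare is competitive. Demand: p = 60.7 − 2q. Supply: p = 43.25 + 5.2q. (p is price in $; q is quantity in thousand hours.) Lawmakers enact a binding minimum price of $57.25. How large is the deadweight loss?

$1.76 thousand

Competitive equilibrium: 60.7 − 2q = 43.25 + 5.2q → q* = 2.4236, p* = 55.8528.
At the floor p = 57.25, quantity demanded = (60.7 − 57.25)/2 = 1.725.
Sellers' marginal cost at q' = 1.725: 43.25 + 5.2·1.725 = 52.22.
Δq = 2.4236 − 1.725 = 0.6986; wedge = 57.25 − 52.22 = 5.03.
Welfare loss = ½ × 0.6986 × 5.03 = $1.76 thousand.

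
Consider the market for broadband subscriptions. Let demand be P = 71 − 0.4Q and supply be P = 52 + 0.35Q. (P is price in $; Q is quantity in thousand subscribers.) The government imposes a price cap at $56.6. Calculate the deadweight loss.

$55.73 thousand

Competitive equilibrium: 71 − 0.4Q = 52 + 0.35Q → Q* = 25.3333, P* = 60.8667.
At the ceiling P = 56.6, quantity supplied = (56.6 − 52)/0.35 = 13.1429.
Willingness to pay at Q' = 13.1429: 71 − 0.4·13.1429 = 65.7428.
ΔQ = 25.3333 − 13.1429 = 12.1904; wedge = 65.7428 − 56.6 = 9.1428.
DWL = ½ × 12.1904 × 9.1428 = $55.73 thousand.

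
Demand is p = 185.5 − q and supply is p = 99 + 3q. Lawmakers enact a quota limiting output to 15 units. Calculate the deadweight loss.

87.78

Competitive equilibrium: 185.5 − q = 99 + 3q → q* = 21.625, p* = 163.875.
At q = 15: demand price = 185.5 − 1·15 = 170.5; supply price = 99 + 3·15 = 144.
Δq = 21.625 − 15 = 6.625; wedge = 170.5 − 144 = 26.5.
Deadweight loss = ½ × 6.625 × 26.5 = 87.78.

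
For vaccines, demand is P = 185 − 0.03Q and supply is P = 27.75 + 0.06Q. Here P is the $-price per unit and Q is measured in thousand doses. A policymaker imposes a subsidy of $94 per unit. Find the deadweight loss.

Competitive equilibrium: 185 − 0.03Q = 27.75 + 0.06Q → Q* = 1747.2222, P* = 132.5833.
The subsidy lowers effective supply by 94: P = 0.06Q − 66.25.
New quantity: 185 − 0.03Q = 0.06Q − 66.25 → Q' = 2791.6667.
Overproduction ΔQ = 2791.6667 − 1747.2222 = 1044.4445; wedge = subsidy = 94.
The triangle = ½ × 1044.4445 × 94 = $49088.89 thousand.

$49088.89 thousand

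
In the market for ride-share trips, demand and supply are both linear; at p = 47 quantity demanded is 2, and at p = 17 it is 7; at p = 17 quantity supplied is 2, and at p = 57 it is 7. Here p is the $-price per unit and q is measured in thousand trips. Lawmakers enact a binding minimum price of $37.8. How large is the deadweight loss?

Demand slope = (17 − 47)/(7 − 2) = −6, so p = 59 − 6q.
Supply slope = (57 − 17)/(7 − 2) = 8, so p = 1 + 8q.
Competitive equilibrium: 59 − 6q = 1 + 8q → q* = 4.1429, p* = 34.1429.
At the floor p = 37.8, quantity demanded = (59 − 37.8)/6 = 3.5333.
Sellers' marginal cost at q' = 3.5333: 1 + 8·3.5333 = 29.2664.
Δq = 4.1429 − 3.5333 = 0.6096; wedge = 37.8 − 29.2664 = 8.5336.
DWL = ½ × 0.6096 × 8.5336 = $2.60 thousand.

$2.60 thousand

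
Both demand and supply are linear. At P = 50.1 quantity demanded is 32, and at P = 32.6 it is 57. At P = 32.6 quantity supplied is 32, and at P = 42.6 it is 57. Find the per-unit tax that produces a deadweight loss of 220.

22

Demand slope = (32.6 − 50.1)/(57 − 32) = −0.7, so P = 72.5 − 0.7Q.
Supply slope = (42.6 − 32.6)/(57 − 32) = 0.4, so P = 19.8 + 0.4Q.
Competitive equilibrium: 72.5 − 0.7Q = 19.8 + 0.4Q → Q* = 47.9091, P* = 38.9636.
A tax t gives ΔQ = t/1.1 and wedge t, so DWL = t²/2.2.
t²/2.2 = 220 → t² = 484 → t = 22.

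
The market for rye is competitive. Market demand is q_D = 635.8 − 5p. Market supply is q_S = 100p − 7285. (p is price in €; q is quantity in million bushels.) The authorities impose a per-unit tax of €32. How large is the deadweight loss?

In inverse form: demand p = 127.16 − 0.2q, supply p = 72.85 + 0.01q.
Competitive equilibrium: 127.16 − 0.2q = 72.85 + 0.01q → q* = 258.61905, p* = 75.43619.
With the tax, the buyer price exceeds the seller price by 32: (127.16 − 0.2q) − (72.85 + 0.01q) = 32 → q' = 106.2381.
Δq = 258.61905 − 106.2381 = 152.38095; the wedge equals the tax, 32.
DWL = ½ × 152.38095 × 32 = €2438.10 million.

€2438.10 million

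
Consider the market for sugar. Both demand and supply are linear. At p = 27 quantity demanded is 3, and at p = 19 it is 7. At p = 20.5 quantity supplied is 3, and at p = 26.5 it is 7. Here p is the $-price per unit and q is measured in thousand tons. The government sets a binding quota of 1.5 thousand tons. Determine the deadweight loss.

Demand slope = (19 − 27)/(7 − 3) = −2, so p = 33 − 2q.
Supply slope = (26.5 − 20.5)/(7 − 3) = 1.5, so p = 16 + 1.5q.
Competitive equilibrium: 33 − 2q = 16 + 1.5q → q* = 4.8571, p* = 23.2857.
At q = 1.5: demand price = 33 − 2·1.5 = 30; supply price = 16 + 1.5·1.5 = 18.25.
Δq = 4.8571 − 1.5 = 3.3571; wedge = 30 − 18.25 = 11.75.
Deadweight loss = ½ × 3.3571 × 11.75 = $19.72 thousand.

$19.72 thousand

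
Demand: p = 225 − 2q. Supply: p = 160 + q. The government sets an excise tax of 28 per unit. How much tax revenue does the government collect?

Competitive equilibrium: 225 − 2q = 160 + q → q* = 21.6667, p* = 181.6667.
With the tax, the buyer price exceeds the seller price by 28: (225 − 2q) − (160 + q) = 28 → q' = 12.3333.
Tax revenue = 28 × 12.3333 = 345.33.

345.33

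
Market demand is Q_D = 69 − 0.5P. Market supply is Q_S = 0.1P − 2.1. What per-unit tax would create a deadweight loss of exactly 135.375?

In inverse form: demand P = 138 − 2Q, supply P = 21 + 10Q.
Competitive equilibrium: 138 − 2Q = 21 + 10Q → Q* = 9.75, P* = 118.5.
A tax t gives ΔQ = t/12 and wedge t, so DWL = t²/24.
t²/24 = 135.375 → t² = 3249 → t = 57.

57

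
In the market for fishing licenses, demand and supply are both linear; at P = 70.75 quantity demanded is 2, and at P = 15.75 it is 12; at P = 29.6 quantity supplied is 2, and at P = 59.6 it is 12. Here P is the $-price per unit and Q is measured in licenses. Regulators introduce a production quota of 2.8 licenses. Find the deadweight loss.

$69.41

Demand slope = (15.75 − 70.75)/(12 − 2) = −5.5, so P = 81.75 − 5.5Q.
Supply slope = (59.6 − 29.6)/(12 − 2) = 3, so P = 23.6 + 3Q.
Competitive equilibrium: 81.75 − 5.5Q = 23.6 + 3Q → Q* = 6.8412, P* = 44.1235.
At Q = 2.8: demand price = 81.75 − 5.5·2.8 = 66.35; supply price = 23.6 + 3·2.8 = 32.
ΔQ = 6.8412 − 2.8 = 4.0412; wedge = 66.35 − 32 = 34.35.
Welfare loss = ½ × 4.0412 × 34.35 = $69.41.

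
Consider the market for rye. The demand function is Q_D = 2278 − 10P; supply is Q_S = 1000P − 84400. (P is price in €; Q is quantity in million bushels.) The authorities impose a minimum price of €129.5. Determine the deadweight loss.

In inverse form: demand P = 227.8 − 0.1Q, supply P = 84.4 + 0.001Q.
Competitive equilibrium: 227.8 − 0.1Q = 84.4 + 0.001Q → Q* = 1419.802, P* = 85.8198.
At the floor P = 129.5, quantity demanded = (227.8 − 129.5)/0.1 = 983.
Sellers' marginal cost at Q' = 983: 84.4 + 0.001·983 = 85.383.
ΔQ = 1419.802 − 983 = 436.802; wedge = 129.5 − 85.383 = 44.117.
Deadweight loss = ½ × 436.802 × 44.117 = €9635.20 million.

€9635.20 million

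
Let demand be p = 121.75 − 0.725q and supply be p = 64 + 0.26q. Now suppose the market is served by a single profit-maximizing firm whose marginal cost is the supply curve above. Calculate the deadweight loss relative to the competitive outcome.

Competitive equilibrium: 121.75 − 0.725q = 64 + 0.26q → q* = 58.6294, p* = 79.2437.
Marginal revenue: MR = 121.75 − 1.45q. Set MR = MC: 121.75 − 1.45q = 64 + 0.26q → q_m = 33.7719.
Price p_m = 121.75 − 0.725·33.7719 = 97.2654; MC(q_m) = 64 + 0.26·33.7719 = 72.7807.
Competitive q* = 58.6294, so Δq = 24.8575; wedge = 97.2654 − 72.7807 = 24.4847.
DWL = ½ × 24.8575 × 24.4847 = 304.31.

304.31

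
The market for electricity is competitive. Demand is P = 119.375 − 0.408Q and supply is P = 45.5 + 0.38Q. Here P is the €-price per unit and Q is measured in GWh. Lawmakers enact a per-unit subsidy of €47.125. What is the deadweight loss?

€1409.12

Competitive equilibrium: 119.375 − 0.408Q = 45.5 + 0.38Q → Q* = 93.75, P* = 81.125.
The subsidy lowers effective supply by 47.125: P = 0.38Q − 1.625.
New quantity: 119.375 − 0.408Q = 0.38Q − 1.625 → Q' = 153.5533.
Overproduction ΔQ = 153.5533 − 93.75 = 59.8033; wedge = subsidy = 47.125.
The triangle = ½ × 59.8033 × 47.125 = €1409.12.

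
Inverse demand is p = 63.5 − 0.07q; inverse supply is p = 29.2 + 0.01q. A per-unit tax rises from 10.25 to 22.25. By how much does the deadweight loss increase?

Competitive equilibrium: 63.5 − 0.07q = 29.2 + 0.01q → q* = 428.75, p* = 33.4875.
For a per-unit tax t: Δq = t/0.08, so DWL = ½·t·(t/0.08) = t²/0.16.
At t = 10.25: DWL = 656.641. At t = 22.25: DWL = 3094.141.
Increase = 3094.141 − 656.641 = 2437.50.

2437.50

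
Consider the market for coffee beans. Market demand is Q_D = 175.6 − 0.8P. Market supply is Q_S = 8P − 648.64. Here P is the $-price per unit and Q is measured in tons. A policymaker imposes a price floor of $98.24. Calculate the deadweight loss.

In inverse form: demand P = 219.5 − 1.25Q, supply P = 81.08 + 0.125Q.
Competitive equilibrium: 219.5 − 1.25Q = 81.08 + 0.125Q → Q* = 100.6691, P* = 93.6636.
At the floor P = 98.24, quantity demanded = (219.5 − 98.24)/1.25 = 97.008.
Sellers' marginal cost at Q' = 97.008: 81.08 + 0.125·97.008 = 93.206.
ΔQ = 100.6691 − 97.008 = 3.6611; wedge = 98.24 − 93.206 = 5.034.
DWL = ½ × 3.6611 × 5.034 = $9.21.

$9.21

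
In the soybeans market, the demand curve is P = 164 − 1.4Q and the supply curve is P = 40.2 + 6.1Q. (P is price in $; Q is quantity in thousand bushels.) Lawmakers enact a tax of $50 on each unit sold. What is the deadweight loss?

$166.67 thousand

Competitive equilibrium: 164 − 1.4Q = 40.2 + 6.1Q → Q* = 16.5067, P* = 140.8907.
With the tax, the buyer price exceeds the seller price by 50: (164 − 1.4Q) − (40.2 + 6.1Q) = 50 → Q' = 9.84.
ΔQ = 16.5067 − 9.84 = 6.6667; the wedge equals the tax, 50.
Deadweight loss = ½ × 6.6667 × 50 = $166.67 thousand.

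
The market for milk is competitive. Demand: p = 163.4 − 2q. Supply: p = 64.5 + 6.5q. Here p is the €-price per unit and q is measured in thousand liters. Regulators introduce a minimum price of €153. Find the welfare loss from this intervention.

Competitive equilibrium: 163.4 − 2q = 64.5 + 6.5q → q* = 11.6353, p* = 140.1294.
At the floor p = 153, quantity demanded = (163.4 − 153)/2 = 5.2.
Sellers' marginal cost at q' = 5.2: 64.5 + 6.5·5.2 = 98.3.
Δq = 11.6353 − 5.2 = 6.4353; wedge = 153 − 98.3 = 54.7.
The triangle = ½ × 6.4353 × 54.7 = €176.01 thousand.

€176.01 thousand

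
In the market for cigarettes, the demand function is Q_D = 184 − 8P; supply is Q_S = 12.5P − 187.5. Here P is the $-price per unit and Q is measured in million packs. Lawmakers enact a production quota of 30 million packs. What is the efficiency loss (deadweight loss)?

$8.35 million

In inverse form: demand P = 23 − 0.125Q, supply P = 15 + 0.08Q.
Competitive equilibrium: 23 − 0.125Q = 15 + 0.08Q → Q* = 39.0244, P* = 18.122.
At Q = 30: demand price = 23 − 0.125·30 = 19.25; supply price = 15 + 0.08·30 = 17.4.
ΔQ = 39.0244 − 30 = 9.0244; wedge = 19.25 − 17.4 = 1.85.
Deadweight loss = ½ × 9.0244 × 1.85 = $8.35 million.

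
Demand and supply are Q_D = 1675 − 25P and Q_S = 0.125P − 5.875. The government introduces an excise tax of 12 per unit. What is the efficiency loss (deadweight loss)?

In inverse form: demand P = 67 − 0.04Q, supply P = 47 + 8Q.
Competitive equilibrium: 67 − 0.04Q = 47 + 8Q → Q* = 2.4876, P* = 66.9005.
With the tax, the buyer price exceeds the seller price by 12: (67 − 0.04Q) − (47 + 8Q) = 12 → Q' = 0.995.
ΔQ = 2.4876 − 0.995 = 1.4926; the wedge equals the tax, 12.
Deadweight loss = ½ × 1.4926 × 12 = 8.96.

8.96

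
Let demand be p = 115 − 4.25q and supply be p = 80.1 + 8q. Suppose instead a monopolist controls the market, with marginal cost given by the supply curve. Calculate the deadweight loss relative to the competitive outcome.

Competitive equilibrium: 115 − 4.25q = 80.1 + 8q → q* = 2.849, p* = 102.8918.
Marginal revenue: MR = 115 − 8.5q. Set MR = MC: 115 − 8.5q = 80.1 + 8q → q_m = 2.1152.
Price p_m = 115 − 4.25·2.1152 = 106.0104; MC(q_m) = 80.1 + 8·2.1152 = 97.0216.
Competitive q* = 2.849, so Δq = 0.7338; wedge = 106.0104 − 97.0216 = 8.9888.
Welfare loss = ½ × 0.7338 × 8.9888 = 3.30.

3.30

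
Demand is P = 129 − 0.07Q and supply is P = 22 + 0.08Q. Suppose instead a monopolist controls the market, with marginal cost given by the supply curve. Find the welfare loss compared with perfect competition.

3863.64

Competitive equilibrium: 129 − 0.07Q = 22 + 0.08Q → Q* = 713.3333, P* = 79.0667.
Marginal revenue: MR = 129 − 0.14Q. Set MR = MC: 129 − 0.14Q = 22 + 0.08Q → Q_m = 486.3636.
Price P_m = 129 − 0.07·486.3636 = 94.9545; MC(Q_m) = 22 + 0.08·486.3636 = 60.9091.
Competitive Q* = 713.3333, so ΔQ = 226.9697; wedge = 94.9545 − 60.9091 = 34.0454.
Deadweight loss = ½ × 226.9697 × 34.0454 = 3863.64.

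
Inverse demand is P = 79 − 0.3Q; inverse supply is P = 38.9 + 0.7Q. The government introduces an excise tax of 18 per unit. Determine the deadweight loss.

162

Competitive equilibrium: 79 − 0.3Q = 38.9 + 0.7Q → Q* = 40.1, P* = 66.97.
With the tax, the buyer price exceeds the seller price by 18: (79 − 0.3Q) − (38.9 + 0.7Q) = 18 → Q' = 22.1.
ΔQ = 40.1 − 22.1 = 18; the wedge equals the tax, 18.
DWL = ½ × 18 × 18 = 162.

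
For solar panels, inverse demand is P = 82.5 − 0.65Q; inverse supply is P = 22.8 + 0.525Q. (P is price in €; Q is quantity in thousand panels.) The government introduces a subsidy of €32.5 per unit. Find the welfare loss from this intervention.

Competitive equilibrium: 82.5 − 0.65Q = 22.8 + 0.525Q → Q* = 50.8085, P* = 49.4745.
The subsidy lowers effective supply by 32.5: P = 0.525Q − 9.7.
New quantity: 82.5 − 0.65Q = 0.525Q − 9.7 → Q' = 78.4681.
Overproduction ΔQ = 78.4681 − 50.8085 = 27.6596; wedge = subsidy = 32.5.
Welfare loss = ½ × 27.6596 × 32.5 = €449.47 thousand.

€449.47 thousand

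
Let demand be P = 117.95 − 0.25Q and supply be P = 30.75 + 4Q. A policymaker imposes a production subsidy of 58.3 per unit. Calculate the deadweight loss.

Competitive equilibrium: 117.95 − 0.25Q = 30.75 + 4Q → Q* = 20.5176, P* = 112.8206.
The subsidy lowers effective supply by 58.3: P = 4Q − 27.55.
New quantity: 117.95 − 0.25Q = 4Q − 27.55 → Q' = 34.2353.
Overproduction ΔQ = 34.2353 − 20.5176 = 13.7177; wedge = subsidy = 58.3.
DWL = ½ × 13.7177 × 58.3 = 399.87.

399.87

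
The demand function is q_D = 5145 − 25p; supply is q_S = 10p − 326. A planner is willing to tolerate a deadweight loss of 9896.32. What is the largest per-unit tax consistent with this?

52.64

In inverse form: demand p = 205.8 − 0.04q, supply p = 32.6 + 0.1q.
Competitive equilibrium: 205.8 − 0.04q = 32.6 + 0.1q → q* = 1237.1429, p* = 156.3143.
A tax t gives Δq = t/0.14 and wedge t, so DWL = t²/0.28.
t²/0.28 = 9896.32 → t² = 2770.9696 → t = 52.64.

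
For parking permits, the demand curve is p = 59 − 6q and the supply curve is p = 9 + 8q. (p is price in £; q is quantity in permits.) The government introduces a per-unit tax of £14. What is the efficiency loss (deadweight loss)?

£7

Competitive equilibrium: 59 − 6q = 9 + 8q → q* = 3.5714, p* = 37.5714.
With the tax, the buyer price exceeds the seller price by 14: (59 − 6q) − (9 + 8q) = 14 → q' = 2.5714.
Δq = 3.5714 − 2.5714 = 1; the wedge equals the tax, 14.
Deadweight loss = ½ × 1 × 14 = £7.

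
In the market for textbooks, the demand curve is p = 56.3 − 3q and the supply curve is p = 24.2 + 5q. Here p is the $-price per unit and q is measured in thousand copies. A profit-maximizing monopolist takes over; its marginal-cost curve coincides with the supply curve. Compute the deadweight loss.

Competitive equilibrium: 56.3 − 3q = 24.2 + 5q → q* = 4.0125, p* = 44.2625.
Marginal revenue: MR = 56.3 − 6q. Set MR = MC: 56.3 − 6q = 24.2 + 5q → q_m = 2.9182.
Price p_m = 56.3 − 3·2.9182 = 47.5454; MC(q_m) = 24.2 + 5·2.9182 = 38.791.
Competitive q* = 4.0125, so Δq = 1.0943; wedge = 47.5454 − 38.791 = 8.7544.
Welfare loss = ½ × 1.0943 × 8.7544 = $4.79 thousand.

$4.79 thousand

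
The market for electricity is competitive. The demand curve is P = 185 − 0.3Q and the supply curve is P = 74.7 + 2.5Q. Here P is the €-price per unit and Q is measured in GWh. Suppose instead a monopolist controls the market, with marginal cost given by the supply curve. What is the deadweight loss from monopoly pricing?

€20.35

Competitive equilibrium: 185 − 0.3Q = 74.7 + 2.5Q → Q* = 39.3929, P* = 173.1821.
Marginal revenue: MR = 185 − 0.6Q. Set MR = MC: 185 − 0.6Q = 74.7 + 2.5Q → Q_m = 35.5806.
Price P_m = 185 − 0.3·35.5806 = 174.3258; MC(Q_m) = 74.7 + 2.5·35.5806 = 163.6515.
Competitive Q* = 39.3929, so ΔQ = 3.8123; wedge = 174.3258 − 163.6515 = 10.6743.
Welfare loss = ½ × 3.8123 × 10.6743 = €20.35.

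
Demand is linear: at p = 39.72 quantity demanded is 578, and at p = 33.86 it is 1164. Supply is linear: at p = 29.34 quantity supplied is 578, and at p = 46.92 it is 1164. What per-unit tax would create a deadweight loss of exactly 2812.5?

Demand slope = (33.86 − 39.72)/(1164 − 578) = −0.01, so p = 45.5 − 0.01q.
Supply slope = (46.92 − 29.34)/(1164 − 578) = 0.03, so p = 12 + 0.03q.
Competitive equilibrium: 45.5 − 0.01q = 12 + 0.03q → q* = 837.5, p* = 37.125.
A tax t gives Δq = t/0.04 and wedge t, so DWL = t²/0.08.
t²/0.08 = 2812.5 → t² = 225 → t = 15.

15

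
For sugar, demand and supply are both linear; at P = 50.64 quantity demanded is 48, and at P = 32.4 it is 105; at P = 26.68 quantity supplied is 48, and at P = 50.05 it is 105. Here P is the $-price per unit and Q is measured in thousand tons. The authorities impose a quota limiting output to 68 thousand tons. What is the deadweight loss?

Demand slope = (32.4 − 50.64)/(105 − 48) = −0.32, so P = 66 − 0.32Q.
Supply slope = (50.05 − 26.68)/(105 − 48) = 0.41, so P = 7 + 0.41Q.
Competitive equilibrium: 66 − 0.32Q = 7 + 0.41Q → Q* = 80.8219, P* = 40.137.
At Q = 68: demand price = 66 − 0.32·68 = 44.24; supply price = 7 + 0.41·68 = 34.88.
ΔQ = 80.8219 − 68 = 12.8219; wedge = 44.24 − 34.88 = 9.36.
Deadweight loss = ½ × 12.8219 × 9.36 = $60.01 thousand.

$60.01 thousand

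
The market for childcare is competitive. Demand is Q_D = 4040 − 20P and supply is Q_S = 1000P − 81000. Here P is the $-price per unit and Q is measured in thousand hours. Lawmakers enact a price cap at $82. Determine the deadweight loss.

In inverse form: demand P = 202 − 0.05Q, supply P = 81 + 0.001Q.
Competitive equilibrium: 202 − 0.05Q = 81 + 0.001Q → Q* = 2372.549, P* = 83.3725.
At the ceiling P = 82, quantity supplied = (82 − 81)/0.001 = 1000.
Willingness to pay at Q' = 1000: 202 − 0.05·1000 = 152.
ΔQ = 2372.549 − 1000 = 1372.549; wedge = 152 − 82 = 70.
DWL = ½ × 1372.549 × 70 = $48039.22 thousand.

$48039.22 thousand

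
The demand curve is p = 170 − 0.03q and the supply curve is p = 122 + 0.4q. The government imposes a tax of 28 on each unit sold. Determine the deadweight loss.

Competitive equilibrium: 170 − 0.03q = 122 + 0.4q → q* = 111.6279, p* = 166.6512.
With the tax, the buyer price exceeds the seller price by 28: (170 − 0.03q) − (122 + 0.4q) = 28 → q' = 46.5116.
Δq = 111.6279 − 46.5116 = 65.1163; the wedge equals the tax, 28.
DWL = ½ × 65.1163 × 28 = 911.63.

911.63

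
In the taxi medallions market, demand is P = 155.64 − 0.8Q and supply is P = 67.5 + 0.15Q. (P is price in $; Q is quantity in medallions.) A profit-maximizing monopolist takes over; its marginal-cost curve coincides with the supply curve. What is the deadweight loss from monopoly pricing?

Competitive equilibrium: 155.64 − 0.8Q = 67.5 + 0.15Q → Q* = 92.7789, P* = 81.4168.
Marginal revenue: MR = 155.64 − 1.6Q. Set MR = MC: 155.64 − 1.6Q = 67.5 + 0.15Q → Q_m = 50.3657.
Price P_m = 155.64 − 0.8·50.3657 = 115.3474; MC(Q_m) = 67.5 + 0.15·50.3657 = 75.0549.
Competitive Q* = 92.7789, so ΔQ = 42.4132; wedge = 115.3474 − 75.0549 = 40.2925.
Welfare loss = ½ × 42.4132 × 40.2925 = $854.47.

$854.47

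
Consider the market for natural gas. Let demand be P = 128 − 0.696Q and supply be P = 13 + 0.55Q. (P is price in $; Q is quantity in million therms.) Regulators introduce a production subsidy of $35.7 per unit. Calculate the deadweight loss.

Competitive equilibrium: 128 − 0.696Q = 13 + 0.55Q → Q* = 92.2953, P* = 63.7624.
The subsidy lowers effective supply by 35.7: P = 0.55Q − 22.7.
New quantity: 128 − 0.696Q = 0.55Q − 22.7 → Q' = 120.947.
Overproduction ΔQ = 120.947 − 92.2953 = 28.6517; wedge = subsidy = 35.7.
Welfare loss = ½ × 28.6517 × 35.7 = $511.43 million.

$511.43 million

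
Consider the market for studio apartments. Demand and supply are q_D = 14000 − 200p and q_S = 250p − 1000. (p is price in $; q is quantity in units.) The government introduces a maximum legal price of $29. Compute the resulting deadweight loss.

In inverse form: demand p = 70 − 0.005q, supply p = 4 + 0.004q.
Competitive equilibrium: 70 − 0.005q = 4 + 0.004q → q* = 7333.3333, p* = 33.3333.
At the ceiling p = 29, quantity supplied = (29 − 4)/0.004 = 6250.
Willingness to pay at q' = 6250: 70 − 0.005·6250 = 38.75.
Δq = 7333.3333 − 6250 = 1083.3333; wedge = 38.75 − 29 = 9.75.
Welfare loss = ½ × 1083.3333 × 9.75 = $5281.25.

$5281.25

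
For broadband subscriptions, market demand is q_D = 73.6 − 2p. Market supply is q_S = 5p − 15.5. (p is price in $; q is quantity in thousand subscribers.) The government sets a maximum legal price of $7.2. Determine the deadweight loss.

$267.44 thousand

In inverse form: demand p = 36.8 − 0.5q, supply p = 3.1 + 0.2q.
Competitive equilibrium: 36.8 − 0.5q = 3.1 + 0.2q → q* = 48.14286, p* = 12.72857.
At the ceiling p = 7.2, quantity supplied = (7.2 − 3.1)/0.2 = 20.5.
Willingness to pay at q' = 20.5: 36.8 − 0.5·20.5 = 26.55.
Δq = 48.14286 − 20.5 = 27.64286; wedge = 26.55 − 7.2 = 19.35.
DWL = ½ × 27.64286 × 19.35 = $267.44 thousand.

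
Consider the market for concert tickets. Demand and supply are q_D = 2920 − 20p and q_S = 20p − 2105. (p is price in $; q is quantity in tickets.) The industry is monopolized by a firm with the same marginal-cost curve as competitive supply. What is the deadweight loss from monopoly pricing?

$922.53

In inverse form: demand p = 146 − 0.05q, supply p = 105.25 + 0.05q.
Competitive equilibrium: 146 − 0.05q = 105.25 + 0.05q → q* = 407.5, p* = 125.625.
Marginal revenue: MR = 146 − 0.1q. Set MR = MC: 146 − 0.1q = 105.25 + 0.05q → q_m = 271.666667.
Price p_m = 146 − 0.05·271.666667 = 132.416667; MC(q_m) = 105.25 + 0.05·271.666667 = 118.833333.
Competitive q* = 407.5, so Δq = 135.833333; wedge = 132.416667 − 118.833333 = 13.583334.
Welfare loss = ½ × 135.833333 × 13.583334 = $922.53.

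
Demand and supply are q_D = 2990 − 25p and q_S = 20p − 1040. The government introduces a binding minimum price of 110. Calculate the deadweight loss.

In inverse form: demand p = 119.6 − 0.04q, supply p = 52 + 0.05q.
Competitive equilibrium: 119.6 − 0.04q = 52 + 0.05q → q* = 751.1111, p* = 89.5556.
At the floor p = 110, quantity demanded = (119.6 − 110)/0.04 = 240.
Sellers' marginal cost at q' = 240: 52 + 0.05·240 = 64.
Δq = 751.1111 − 240 = 511.1111; wedge = 110 − 64 = 46.
The triangle = ½ × 511.1111 × 46 = 11755.56.

11755.56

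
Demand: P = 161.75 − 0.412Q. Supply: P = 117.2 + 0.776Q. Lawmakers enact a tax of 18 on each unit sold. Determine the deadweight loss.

Competitive equilibrium: 161.75 − 0.412Q = 117.2 + 0.776Q → Q* = 37.5, P* = 146.3.
With the tax, the buyer price exceeds the seller price by 18: (161.75 − 0.412Q) − (117.2 + 0.776Q) = 18 → Q' = 22.3485.
ΔQ = 37.5 − 22.3485 = 15.1515; the wedge equals the tax, 18.
DWL = ½ × 15.1515 × 18 = 136.36.

136.36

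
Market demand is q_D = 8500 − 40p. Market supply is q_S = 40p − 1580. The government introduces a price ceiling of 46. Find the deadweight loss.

In inverse form: demand p = 212.5 − 0.025q, supply p = 39.5 + 0.025q.
Competitive equilibrium: 212.5 − 0.025q = 39.5 + 0.025q → q* = 3460, p* = 126.
At the ceiling p = 46, quantity supplied = (46 − 39.5)/0.025 = 260.
Willingness to pay at q' = 260: 212.5 − 0.025·260 = 206.
Δq = 3460 − 260 = 3200; wedge = 206 − 46 = 160.
Welfare loss = ½ × 3200 × 160 = 256000.

256000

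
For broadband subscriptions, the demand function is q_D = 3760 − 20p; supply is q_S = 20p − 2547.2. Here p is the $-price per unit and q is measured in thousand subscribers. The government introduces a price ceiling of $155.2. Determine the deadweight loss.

$123.008 thousand

In inverse form: demand p = 188 − 0.05q, supply p = 127.36 + 0.05q.
Competitive equilibrium: 188 − 0.05q = 127.36 + 0.05q → q* = 606.4, p* = 157.68.
At the ceiling p = 155.2, quantity supplied = (155.2 − 127.36)/0.05 = 556.8.
Willingness to pay at q' = 556.8: 188 − 0.05·556.8 = 160.16.
Δq = 606.4 − 556.8 = 49.6; wedge = 160.16 − 155.2 = 4.96.
Deadweight loss = ½ × 49.6 × 4.96 = $123.008 thousand.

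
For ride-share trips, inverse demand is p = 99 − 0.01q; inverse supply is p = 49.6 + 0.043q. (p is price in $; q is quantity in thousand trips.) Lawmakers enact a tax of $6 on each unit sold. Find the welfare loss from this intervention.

$339.62 thousand

Competitive equilibrium: 99 − 0.01q = 49.6 + 0.043q → q* = 932.0755, p* = 89.6792.
With the tax, the buyer price exceeds the seller price by 6: (99 − 0.01q) − (49.6 + 0.043q) = 6 → q' = 818.8679.
Δq = 932.0755 − 818.8679 = 113.2076; the wedge equals the tax, 6.
Welfare loss = ½ × 113.2076 × 6 = $339.62 thousand.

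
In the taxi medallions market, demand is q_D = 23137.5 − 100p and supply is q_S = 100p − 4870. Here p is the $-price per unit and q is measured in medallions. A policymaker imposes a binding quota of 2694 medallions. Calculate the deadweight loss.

$414703.80

In inverse form: demand p = 231.375 − 0.01q, supply p = 48.7 + 0.01q.
Competitive equilibrium: 231.375 − 0.01q = 48.7 + 0.01q → q* = 9133.75, p* = 140.0375.
At q = 2694: demand price = 231.375 − 0.01·2694 = 204.435; supply price = 48.7 + 0.01·2694 = 75.64.
Δq = 9133.75 − 2694 = 6439.75; wedge = 204.435 − 75.64 = 128.795.
DWL = ½ × 6439.75 × 128.795 = $414703.80.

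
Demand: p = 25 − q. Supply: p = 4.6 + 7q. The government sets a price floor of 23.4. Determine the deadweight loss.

Competitive equilibrium: 25 − q = 4.6 + 7q → q* = 2.55, p* = 22.45.
At the floor p = 23.4, quantity demanded = (25 − 23.4)/1 = 1.6.
Sellers' marginal cost at q' = 1.6: 4.6 + 7·1.6 = 15.8.
Δq = 2.55 − 1.6 = 0.95; wedge = 23.4 − 15.8 = 7.6.
DWL = ½ × 0.95 × 7.6 = 3.61.

3.61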